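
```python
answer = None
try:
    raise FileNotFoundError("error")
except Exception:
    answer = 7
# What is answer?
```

Step-by-step execution trace:
1. `raise FileNotFoundError(...)` raises FileNotFoundError.
2. `except Exception` matches (FileNotFoundError is a subclass of Exception) → answer = 7.
Result: 7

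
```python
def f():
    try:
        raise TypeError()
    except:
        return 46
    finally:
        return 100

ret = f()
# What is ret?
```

Step-by-step execution trace:
1. `f()` enters try: `raise TypeError()` raises TypeError.
2. bare `except` matches → `return 46` sets pending return value 46.
3. Before returning, `finally: return 100` runs and overrides the pending return.
4. f() returns 100 → ret = 100.
Result: 100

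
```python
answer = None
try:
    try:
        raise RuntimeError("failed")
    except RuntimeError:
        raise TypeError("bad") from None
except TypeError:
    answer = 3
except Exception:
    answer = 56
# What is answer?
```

Step-by-step execution trace:
1. Inner try raises RuntimeError; inner `except RuntimeError` catches it.
2. `raise TypeError(...) from None` raises TypeError (from None suppresses __context__, but the active exception is still TypeError).
3. Outer `except TypeError` matches → answer = 3.
4. `except Exception` is not reached.
Result: 3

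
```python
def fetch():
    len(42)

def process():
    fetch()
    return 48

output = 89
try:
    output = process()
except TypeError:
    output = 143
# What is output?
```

Step-by-step execution trace:
1. output starts at 89.
2. try: `process()` calls `fetch()`.
3. `fetch()` evaluates `len(42)`, which raises TypeError; it propagates through process (uncaught).
4. `return 48` in process is not reached; the assignment to output does not complete.
5. `except TypeError` matches → output = 143.
Result: 143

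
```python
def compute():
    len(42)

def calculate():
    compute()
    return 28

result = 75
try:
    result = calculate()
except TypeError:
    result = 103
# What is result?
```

Step-by-step execution trace:
1. result starts at 75.
2. try: `calculate()` calls `compute()`.
3. `compute()` evaluates `len(42)`, which raises TypeError; it propagates through calculate (uncaught).
4. `return 28` in calculate is not reached; the assignment to result does not complete.
5. `except TypeError` matches → result = 103.
Result: 103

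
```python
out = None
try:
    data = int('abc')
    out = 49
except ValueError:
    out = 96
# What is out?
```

Step-by-step execution trace:
1. `data = int('abc')` raises ValueError.
2. `out = 49` is not reached.
3. `except ValueError` matches → out = 96.
Result: 96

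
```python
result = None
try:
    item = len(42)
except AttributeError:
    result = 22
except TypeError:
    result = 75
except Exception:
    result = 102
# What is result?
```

Step-by-step execution trace:
1. `item = len(42)` raises TypeError.
2. `except AttributeError` does not match TypeError; skipped.
3. `except TypeError` matches → result = 75.
4. Remaining except clauses are skipped.
Result: 75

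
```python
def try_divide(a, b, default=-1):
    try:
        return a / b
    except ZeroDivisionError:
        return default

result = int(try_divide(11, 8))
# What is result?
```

Step-by-step execution trace:
1. `try_divide(11, 8)` enters try: `return 11 / 8` → returns 1.375. No exception raised.
2. `except ZeroDivisionError` is skipped.
3. `int(1.375)` → 1 → result = 1.
Result: 1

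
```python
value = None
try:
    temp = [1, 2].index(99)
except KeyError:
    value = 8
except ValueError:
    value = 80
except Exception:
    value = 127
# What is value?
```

Step-by-step execution trace:
1. `temp = [1, 2].index(99)` raises ValueError.
2. `except KeyError` does not match ValueError; skipped.
3. `except ValueError` matches → value = 80.
4. Remaining except clauses are skipped.
Result: 80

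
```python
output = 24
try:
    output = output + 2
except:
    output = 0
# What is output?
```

Step-by-step execution trace:
1. output starts at 24.
2. try: `output = output + 2` → output = 26. No exception raised.
3. `except` is skipped.
Result: 26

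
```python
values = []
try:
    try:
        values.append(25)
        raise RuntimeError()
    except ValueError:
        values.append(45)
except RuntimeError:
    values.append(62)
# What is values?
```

Step-by-step execution trace:
1. Inner try: `values.append(25)` → values = [25].
2. `raise RuntimeError()` raises RuntimeError.
3. Inner `except ValueError` does not match RuntimeError; exception propagates to outer try.
4. Outer `except RuntimeError` matches → `values.append(62)` → values = [25, 62].
Result: [25, 62]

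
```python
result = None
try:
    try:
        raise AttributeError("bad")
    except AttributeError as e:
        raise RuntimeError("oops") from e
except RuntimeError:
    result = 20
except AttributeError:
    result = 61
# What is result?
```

Step-by-step execution trace:
1. Inner try raises AttributeError; inner `except AttributeError as e` catches it.
2. `raise RuntimeError(...) from e` raises RuntimeError (AttributeError is attached as __cause__, but only RuntimeError is active).
3. Outer `except RuntimeError` matches → result = 20.
4. `except AttributeError` is not reached.
Result: 20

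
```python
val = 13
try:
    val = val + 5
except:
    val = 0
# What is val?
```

Step-by-step execution trace:
1. val starts at 13.
2. try: `val = val + 5` → val = 18. No exception raised.
3. `except` is skipped.
Result: 18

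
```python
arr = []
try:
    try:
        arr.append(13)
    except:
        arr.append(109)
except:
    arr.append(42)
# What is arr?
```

Step-by-step execution trace:
1. Inner try: `arr.append(13)` → arr = [13]. No exception raised.
2. Inner `except` is skipped.
3. Inner try completes normally; outer `except` is skipped.
Result: [13]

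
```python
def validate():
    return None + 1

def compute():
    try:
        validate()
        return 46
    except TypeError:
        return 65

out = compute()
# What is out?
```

Step-by-step execution trace:
1. `compute()` calls `validate()`.
2. `validate()` evaluates `None + 1`, which raises TypeError; it propagates to the caller.
3. `return 46` is not reached.
4. `except TypeError` in compute matches → returns 65.
5. out = 65.
Result: 65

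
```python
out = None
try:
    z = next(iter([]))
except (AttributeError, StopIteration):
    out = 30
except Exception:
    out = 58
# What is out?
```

Step-by-step execution trace:
1. `z = next(iter([]))` raises StopIteration.
2. `except (AttributeError, StopIteration)` matches (StopIteration is in the tuple) → out = 30.
3. `except Exception` is not reached.
Result: 30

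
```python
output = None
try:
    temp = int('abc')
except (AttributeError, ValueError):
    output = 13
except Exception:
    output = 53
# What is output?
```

Step-by-step execution trace:
1. `temp = int('abc')` raises ValueError.
2. `except (AttributeError, ValueError)` matches (ValueError is in the tuple) → output = 13.
3. `except Exception` is not reached.
Result: 13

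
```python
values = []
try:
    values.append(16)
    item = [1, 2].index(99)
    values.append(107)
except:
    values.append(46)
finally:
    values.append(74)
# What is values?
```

Step-by-step execution trace:
1. try: `values.append(16)` → values = [16].
2. `item = [1, 2].index(99)` raises ValueError; `values.append(107)` is not reached.
3. bare `except` matches → `values.append(46)` → values = [16, 46].
4. finally always runs: `values.append(74)` → values = [16, 46, 74].
Result: [16, 46, 74]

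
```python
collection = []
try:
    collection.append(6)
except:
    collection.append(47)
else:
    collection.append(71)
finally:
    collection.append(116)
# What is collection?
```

Step-by-step execution trace:
1. try: `collection.append(6)` → collection = [6]. No exception raised.
2. `except` is skipped.
3. `else` runs: `collection.append(71)` → collection = [6, 71].
4. `finally` always runs: `collection.append(116)` → collection = [6, 71, 116].
Result: [6, 71, 116]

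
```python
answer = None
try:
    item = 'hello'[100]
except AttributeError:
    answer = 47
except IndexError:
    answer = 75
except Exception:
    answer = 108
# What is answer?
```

Step-by-step execution trace:
1. `item = 'hello'[100]` raises IndexError.
2. `except AttributeError` does not match IndexError; skipped.
3. `except IndexError` matches → answer = 75.
4. Remaining except clauses are skipped.
Result: 75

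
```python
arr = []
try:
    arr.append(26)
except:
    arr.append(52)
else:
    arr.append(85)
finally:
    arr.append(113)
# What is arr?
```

Step-by-step execution trace:
1. try: `arr.append(26)` → arr = [26]. No exception raised.
2. `except` is skipped.
3. `else` runs: `arr.append(85)` → arr = [26, 85].
4. `finally` always runs: `arr.append(113)` → arr = [26, 85, 113].
Result: [26, 85, 113]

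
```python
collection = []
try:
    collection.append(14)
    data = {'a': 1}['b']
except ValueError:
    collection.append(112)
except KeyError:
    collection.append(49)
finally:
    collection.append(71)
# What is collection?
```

Step-by-step execution trace:
1. try: `collection.append(14)` → collection = [14].
2. `data = {'a': 1}['b']` raises KeyError.
3. `except ValueError` does not match KeyError; skipped.
4. `except KeyError` matches → `collection.append(49)` → collection = [14, 49].
5. finally always runs: `collection.append(71)` → collection = [14, 49, 71].
Result: [14, 49, 71]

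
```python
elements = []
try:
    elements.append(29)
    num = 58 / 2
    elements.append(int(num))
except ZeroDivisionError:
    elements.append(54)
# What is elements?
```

Step-by-step execution trace:
1. try: `elements.append(29)` → elements = [29].
2. `num = 58 / 2` → num = 29.0. No exception raised.
3. `elements.append(int(num))` → elements = [29, 29].
4. `except ZeroDivisionError` is skipped (no exception was raised).
Result: [29, 29]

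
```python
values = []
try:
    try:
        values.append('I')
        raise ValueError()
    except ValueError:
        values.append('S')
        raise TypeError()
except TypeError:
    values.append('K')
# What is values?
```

Step-by-step execution trace:
1. Inner try: `values.append('I')` → values = ['I'].
2. `raise ValueError()` raises ValueError.
3. Inner `except ValueError` matches → `values.append('S')` → values = ['I', 'S'].
4. `raise TypeError()` raises TypeError; propagates to outer try.
5. Outer `except TypeError` matches → `values.append('K')` → values = ['I', 'S', 'K'].
Result: ['I', 'S', 'K']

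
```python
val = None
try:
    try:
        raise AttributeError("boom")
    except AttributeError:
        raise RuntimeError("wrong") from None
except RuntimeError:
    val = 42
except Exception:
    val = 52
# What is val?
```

Step-by-step execution trace:
1. Inner try raises AttributeError; inner `except AttributeError` catches it.
2. `raise RuntimeError(...) from None` raises RuntimeError (from None suppresses __context__, but the active exception is still RuntimeError).
3. Outer `except RuntimeError` matches → val = 42.
4. `except Exception` is not reached.
Result: 42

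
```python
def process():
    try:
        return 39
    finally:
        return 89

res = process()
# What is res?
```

Step-by-step execution trace:
1. `process()` enters try: `return 39` sets pending return value 39.
2. Before returning, `finally: return 89` runs and overrides the pending return.
3. process() returns 89 → res = 89.
Result: 89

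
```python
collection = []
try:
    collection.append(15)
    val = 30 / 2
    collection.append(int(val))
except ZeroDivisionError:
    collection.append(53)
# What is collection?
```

Step-by-step execution trace:
1. try: `collection.append(15)` → collection = [15].
2. `val = 30 / 2` → val = 15.0. No exception raised.
3. `collection.append(int(val))` → collection = [15, 15].
4. `except ZeroDivisionError` is skipped (no exception was raised).
Result: [15, 15]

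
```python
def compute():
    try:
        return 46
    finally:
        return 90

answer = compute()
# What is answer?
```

Step-by-step execution trace:
1. `compute()` enters try: `return 46` sets pending return value 46.
2. Before returning, `finally: return 90` runs and overrides the pending return.
3. compute() returns 90 → answer = 90.
Result: 90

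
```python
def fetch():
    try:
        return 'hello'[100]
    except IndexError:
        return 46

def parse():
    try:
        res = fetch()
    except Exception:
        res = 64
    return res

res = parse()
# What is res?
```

Step-by-step execution trace:
1. `parse()` calls `fetch()`.
2. In fetch: `'hello'[100]` raises IndexError; `except IndexError` catches it → returns 46.
3. In parse: `res = fetch()` → res = 46. No exception reaches parse.
4. `except Exception` is skipped; parse returns 46.
5. res = 46.
Result: 46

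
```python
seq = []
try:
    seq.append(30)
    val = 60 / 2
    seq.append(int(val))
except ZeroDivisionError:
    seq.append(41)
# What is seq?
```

Step-by-step execution trace:
1. try: `seq.append(30)` → seq = [30].
2. `val = 60 / 2` → val = 30.0. No exception raised.
3. `seq.append(int(val))` → seq = [30, 30].
4. `except ZeroDivisionError` is skipped (no exception was raised).
Result: [30, 30]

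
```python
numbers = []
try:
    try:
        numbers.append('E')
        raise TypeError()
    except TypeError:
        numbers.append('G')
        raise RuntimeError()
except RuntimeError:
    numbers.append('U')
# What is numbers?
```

Step-by-step execution trace:
1. Inner try: `numbers.append('E')` → numbers = ['E'].
2. `raise TypeError()` raises TypeError.
3. Inner `except TypeError` matches → `numbers.append('G')` → numbers = ['E', 'G'].
4. `raise RuntimeError()` raises RuntimeError; propagates to outer try.
5. Outer `except RuntimeError` matches → `numbers.append('U')` → numbers = ['E', 'G', 'U'].
Result: ['E', 'G', 'U']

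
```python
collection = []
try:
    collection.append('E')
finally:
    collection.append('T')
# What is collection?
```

Step-by-step execution trace:
1. try: `collection.append('E')` → collection = ['E'].
2. The try body completes without raising.
3. finally always runs: `collection.append('T')` → collection = ['E', 'T'].
Result: ['E', 'T']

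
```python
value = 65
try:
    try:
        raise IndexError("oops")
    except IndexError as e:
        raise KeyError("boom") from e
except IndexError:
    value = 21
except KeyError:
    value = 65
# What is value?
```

Step-by-step execution trace:
1. Inner try raises IndexError; inner `except IndexError as e` catches it.
2. `raise KeyError(...) from e` raises KeyError (IndexError is attached as __cause__, but only KeyError is active).
3. Outer `except IndexError` does not match KeyError; skipped.
4. Outer `except KeyError` matches → value = 65.
Result: 65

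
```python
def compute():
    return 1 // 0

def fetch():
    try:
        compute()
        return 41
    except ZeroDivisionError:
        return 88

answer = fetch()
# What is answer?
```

Step-by-step execution trace:
1. `fetch()` calls `compute()`.
2. `compute()` evaluates `1 // 0`, which raises ZeroDivisionError; it propagates to the caller.
3. `return 41` is not reached.
4. `except ZeroDivisionError` in fetch matches → returns 88.
5. answer = 88.
Result: 88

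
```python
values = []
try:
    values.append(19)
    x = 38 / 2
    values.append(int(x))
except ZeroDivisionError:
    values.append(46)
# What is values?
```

Step-by-step execution trace:
1. try: `values.append(19)` → values = [19].
2. `x = 38 / 2` → x = 19.0. No exception raised.
3. `values.append(int(x))` → values = [19, 19].
4. `except ZeroDivisionError` is skipped (no exception was raised).
Result: [19, 19]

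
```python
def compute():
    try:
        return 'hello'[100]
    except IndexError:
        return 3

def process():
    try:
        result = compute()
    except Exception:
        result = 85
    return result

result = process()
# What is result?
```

Step-by-step execution trace:
1. `process()` calls `compute()`.
2. In compute: `'hello'[100]` raises IndexError; `except IndexError` catches it → returns 3.
3. In process: `result = compute()` → result = 3. No exception reaches process.
4. `except Exception` is skipped; process returns 3.
5. result = 3.
Result: 3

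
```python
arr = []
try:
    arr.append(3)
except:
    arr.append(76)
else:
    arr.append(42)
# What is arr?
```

Step-by-step execution trace:
1. try: `arr.append(3)` → arr = [3]. No exception raised.
2. `except` is skipped.
3. `else` runs (try completed without exception): `arr.append(42)` → arr = [3, 42].
Result: [3, 42]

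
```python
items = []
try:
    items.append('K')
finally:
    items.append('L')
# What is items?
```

Step-by-step execution trace:
1. try: `items.append('K')` → items = ['K'].
2. The try body completes without raising.
3. finally always runs: `items.append('L')` → items = ['K', 'L'].
Result: ['K', 'L']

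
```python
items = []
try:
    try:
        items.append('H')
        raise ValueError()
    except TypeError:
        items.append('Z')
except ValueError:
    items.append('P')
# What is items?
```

Step-by-step execution trace:
1. Inner try: `items.append('H')` → items = ['H'].
2. `raise ValueError()` raises ValueError.
3. Inner `except TypeError` does not match ValueError; exception propagates to outer try.
4. Outer `except ValueError` matches → `items.append('P')` → items = ['H', 'P'].
Result: ['H', 'P']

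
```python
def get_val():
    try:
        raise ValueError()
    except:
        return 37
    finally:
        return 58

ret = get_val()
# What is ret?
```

Step-by-step execution trace:
1. `get_val()` enters try: `raise ValueError()` raises ValueError.
2. bare `except` matches → `return 37` sets pending return value 37.
3. Before returning, `finally: return 58` runs and overrides the pending return.
4. get_val() returns 58 → ret = 58.
Result: 58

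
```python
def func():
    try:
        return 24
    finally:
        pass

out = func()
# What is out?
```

Step-by-step execution trace:
1. `func()` enters try: `return 24` sets pending return value 24.
2. Before returning, `finally: pass` runs (no effect).
3. func() returns 24 → out = 24.
Result: 24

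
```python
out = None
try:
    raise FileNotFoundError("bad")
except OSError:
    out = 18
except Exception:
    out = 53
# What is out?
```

Step-by-step execution trace:
1. `raise FileNotFoundError(...)` raises FileNotFoundError.
2. `except OSError` matches (FileNotFoundError is a subclass of OSError) → out = 18.
3. `except Exception` is not reached.
Result: 18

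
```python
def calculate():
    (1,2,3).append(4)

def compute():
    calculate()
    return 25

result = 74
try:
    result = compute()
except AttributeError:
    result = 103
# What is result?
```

Step-by-step execution trace:
1. result starts at 74.
2. try: `compute()` calls `calculate()`.
3. `calculate()` evaluates `(1,2,3).append(4)`, which raises AttributeError; it propagates through compute (uncaught).
4. `return 25` in compute is not reached; the assignment to result does not complete.
5. `except AttributeError` matches → result = 103.
Result: 103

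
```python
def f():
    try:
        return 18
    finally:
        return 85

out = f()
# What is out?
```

Step-by-step execution trace:
1. `f()` enters try: `return 18` sets pending return value 18.
2. Before returning, `finally: return 85` runs and overrides the pending return.
3. f() returns 85 → out = 85.
Result: 85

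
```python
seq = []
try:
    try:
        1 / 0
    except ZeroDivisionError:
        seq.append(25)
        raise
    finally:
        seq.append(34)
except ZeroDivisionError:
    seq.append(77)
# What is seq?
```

Step-by-step execution trace:
1. Inner try: `1 / 0` raises ZeroDivisionError.
2. Inner `except ZeroDivisionError` matches → `seq.append(25)` → seq = [25].
3. bare `raise` re-raises ZeroDivisionError.
4. Inner `finally` runs during unwinding: `seq.append(34)` → seq = [25, 34].
5. Outer `except ZeroDivisionError` matches → `seq.append(77)` → seq = [25, 34, 77].
Result: [25, 34, 77]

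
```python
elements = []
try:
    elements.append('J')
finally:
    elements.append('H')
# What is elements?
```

Step-by-step execution trace:
1. try: `elements.append('J')` → elements = ['J'].
2. The try body completes without raising.
3. finally always runs: `elements.append('H')` → elements = ['J', 'H'].
Result: ['J', 'H']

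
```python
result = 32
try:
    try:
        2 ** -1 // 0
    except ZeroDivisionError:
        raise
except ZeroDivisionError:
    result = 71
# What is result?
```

Step-by-step execution trace:
1. Inner try: `2 ** -1 // 0` raises ZeroDivisionError.
2. Inner `except ZeroDivisionError` matches; bare `raise` re-raises the same ZeroDivisionError.
3. Outer `except ZeroDivisionError` matches → result = 71.
Result: 71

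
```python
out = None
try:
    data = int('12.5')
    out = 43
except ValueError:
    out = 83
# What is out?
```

Step-by-step execution trace:
1. `data = int('12.5')` raises ValueError.
2. `out = 43` is not reached.
3. `except ValueError` matches → out = 83.
Result: 83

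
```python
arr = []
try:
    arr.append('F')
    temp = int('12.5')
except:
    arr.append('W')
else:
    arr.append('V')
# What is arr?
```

Step-by-step execution trace:
1. try: `arr.append('F')` → arr = ['F'].
2. `temp = int('12.5')` raises ValueError.
3. bare `except` matches → `arr.append('W')` → arr = ['F', 'W'].
4. `else` is skipped (an exception was raised).
Result: ['F', 'W']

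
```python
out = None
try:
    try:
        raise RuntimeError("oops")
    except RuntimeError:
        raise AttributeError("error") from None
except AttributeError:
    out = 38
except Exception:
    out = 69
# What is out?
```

Step-by-step execution trace:
1. Inner try raises RuntimeError; inner `except RuntimeError` catches it.
2. `raise AttributeError(...) from None` raises AttributeError (from None suppresses __context__, but the active exception is still AttributeError).
3. Outer `except AttributeError` matches → out = 38.
4. `except Exception` is not reached.
Result: 38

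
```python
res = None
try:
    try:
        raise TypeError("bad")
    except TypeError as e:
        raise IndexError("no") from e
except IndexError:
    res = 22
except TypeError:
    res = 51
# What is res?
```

Step-by-step execution trace:
1. Inner try raises TypeError; inner `except TypeError as e` catches it.
2. `raise IndexError(...) from e` raises IndexError (TypeError is attached as __cause__, but only IndexError is active).
3. Outer `except IndexError` matches → res = 22.
4. `except TypeError` is not reached.
Result: 22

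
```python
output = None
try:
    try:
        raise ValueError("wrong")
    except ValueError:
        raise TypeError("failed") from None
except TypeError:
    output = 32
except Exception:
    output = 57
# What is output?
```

Step-by-step execution trace:
1. Inner try raises ValueError; inner `except ValueError` catches it.
2. `raise TypeError(...) from None` raises TypeError (from None suppresses __context__, but the active exception is still TypeError).
3. Outer `except TypeError` matches → output = 32.
4. `except Exception` is not reached.
Result: 32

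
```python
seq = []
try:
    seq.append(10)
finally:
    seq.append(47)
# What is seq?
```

Step-by-step execution trace:
1. try: `seq.append(10)` → seq = [10].
2. The try body completes without raising.
3. finally always runs: `seq.append(47)` → seq = [10, 47].
Result: [10, 47]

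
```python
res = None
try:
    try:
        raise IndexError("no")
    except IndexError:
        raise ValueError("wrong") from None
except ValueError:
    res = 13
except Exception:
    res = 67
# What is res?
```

Step-by-step execution trace:
1. Inner try raises IndexError; inner `except IndexError` catches it.
2. `raise ValueError(...) from None` raises ValueError (from None suppresses __context__, but the active exception is still ValueError).
3. Outer `except ValueError` matches → res = 13.
4. `except Exception` is not reached.
Result: 13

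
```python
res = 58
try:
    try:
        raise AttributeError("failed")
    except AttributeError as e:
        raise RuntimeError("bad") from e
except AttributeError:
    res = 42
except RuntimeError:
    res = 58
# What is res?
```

Step-by-step execution trace:
1. Inner try raises AttributeError; inner `except AttributeError as e` catches it.
2. `raise RuntimeError(...) from e` raises RuntimeError (AttributeError is attached as __cause__, but only RuntimeError is active).
3. Outer `except AttributeError` does not match RuntimeError; skipped.
4. Outer `except RuntimeError` matches → res = 58.
Result: 58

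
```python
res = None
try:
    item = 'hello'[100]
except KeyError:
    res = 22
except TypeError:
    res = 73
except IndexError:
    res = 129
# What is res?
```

Step-by-step execution trace:
1. `item = 'hello'[100]` raises IndexError.
2. `except KeyError` does not match IndexError; skipped.
3. `except TypeError` does not match IndexError; skipped.
4. `except IndexError` matches → res = 129.
Result: 129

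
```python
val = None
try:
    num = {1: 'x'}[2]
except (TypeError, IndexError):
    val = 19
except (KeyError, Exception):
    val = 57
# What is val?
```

Step-by-step execution trace:
1. `num = {1: 'x'}[2]` raises KeyError.
2. `except (TypeError, IndexError)` does not match KeyError; skipped.
3. `except (KeyError, Exception)` matches (KeyError is in the tuple) → val = 57.
Result: 57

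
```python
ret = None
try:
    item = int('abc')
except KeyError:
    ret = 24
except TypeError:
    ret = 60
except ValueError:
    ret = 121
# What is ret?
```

Step-by-step execution trace:
1. `item = int('abc')` raises ValueError.
2. `except KeyError` does not match ValueError; skipped.
3. `except TypeError` does not match ValueError; skipped.
4. `except ValueError` matches → ret = 121.
Result: 121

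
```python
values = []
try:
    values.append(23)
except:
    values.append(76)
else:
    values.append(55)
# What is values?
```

Step-by-step execution trace:
1. try: `values.append(23)` → values = [23]. No exception raised.
2. `except` is skipped.
3. `else` runs (try completed without exception): `values.append(55)` → values = [23, 55].
Result: [23, 55]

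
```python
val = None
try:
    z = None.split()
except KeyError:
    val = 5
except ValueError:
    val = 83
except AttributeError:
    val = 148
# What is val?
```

Step-by-step execution trace:
1. `z = None.split()` raises AttributeError.
2. `except KeyError` does not match AttributeError; skipped.
3. `except ValueError` does not match AttributeError; skipped.
4. `except AttributeError` matches → val = 148.
Result: 148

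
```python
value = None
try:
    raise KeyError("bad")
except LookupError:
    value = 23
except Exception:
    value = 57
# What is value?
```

Step-by-step execution trace:
1. `raise KeyError(...)` raises KeyError.
2. `except LookupError` matches (KeyError is a subclass of LookupError) → value = 23.
3. `except Exception` is not reached.
Result: 23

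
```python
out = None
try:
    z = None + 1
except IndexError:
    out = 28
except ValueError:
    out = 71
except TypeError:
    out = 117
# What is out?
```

Step-by-step execution trace:
1. `z = None + 1` raises TypeError.
2. `except IndexError` does not match TypeError; skipped.
3. `except ValueError` does not match TypeError; skipped.
4. `except TypeError` matches → out = 117.
Result: 117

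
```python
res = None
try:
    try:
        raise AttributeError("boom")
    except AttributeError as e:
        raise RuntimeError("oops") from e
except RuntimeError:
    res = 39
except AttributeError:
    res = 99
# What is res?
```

Step-by-step execution trace:
1. Inner try raises AttributeError; inner `except AttributeError as e` catches it.
2. `raise RuntimeError(...) from e` raises RuntimeError (AttributeError is attached as __cause__, but only RuntimeError is active).
3. Outer `except RuntimeError` matches → res = 39.
4. `except AttributeError` is not reached.
Result: 39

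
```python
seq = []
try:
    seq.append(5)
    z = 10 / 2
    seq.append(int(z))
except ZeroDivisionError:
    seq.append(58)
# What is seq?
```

Step-by-step execution trace:
1. try: `seq.append(5)` → seq = [5].
2. `z = 10 / 2` → z = 5.0. No exception raised.
3. `seq.append(int(z))` → seq = [5, 5].
4. `except ZeroDivisionError` is skipped (no exception was raised).
Result: [5, 5]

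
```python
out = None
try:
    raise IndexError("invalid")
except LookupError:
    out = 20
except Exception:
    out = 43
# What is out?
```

Step-by-step execution trace:
1. `raise IndexError(...)` raises IndexError.
2. `except LookupError` matches (IndexError is a subclass of LookupError) → out = 20.
3. `except Exception` is not reached.
Result: 20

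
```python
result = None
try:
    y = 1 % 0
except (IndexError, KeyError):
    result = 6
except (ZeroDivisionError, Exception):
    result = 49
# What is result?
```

Step-by-step execution trace:
1. `y = 1 % 0` raises ZeroDivisionError.
2. `except (IndexError, KeyError)` does not match ZeroDivisionError; skipped.
3. `except (ZeroDivisionError, Exception)` matches (ZeroDivisionError is in the tuple) → result = 49.
Result: 49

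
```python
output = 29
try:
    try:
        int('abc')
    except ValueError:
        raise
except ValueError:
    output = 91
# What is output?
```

Step-by-step execution trace:
1. Inner try: `int('abc')` raises ValueError.
2. Inner `except ValueError` matches; bare `raise` re-raises the same ValueError.
3. Outer `except ValueError` matches → output = 91.
Result: 91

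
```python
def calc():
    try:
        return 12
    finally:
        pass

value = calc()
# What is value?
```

Step-by-step execution trace:
1. `calc()` enters try: `return 12` sets pending return value 12.
2. Before returning, `finally: pass` runs (no effect).
3. calc() returns 12 → value = 12.
Result: 12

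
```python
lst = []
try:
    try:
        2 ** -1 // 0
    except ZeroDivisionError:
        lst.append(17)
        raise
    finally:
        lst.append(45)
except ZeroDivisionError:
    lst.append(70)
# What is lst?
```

Step-by-step execution trace:
1. Inner try: `2 ** -1 // 0` raises ZeroDivisionError.
2. Inner `except ZeroDivisionError` matches → `lst.append(17)` → lst = [17].
3. bare `raise` re-raises ZeroDivisionError.
4. Inner `finally` runs during unwinding: `lst.append(45)` → lst = [17, 45].
5. Outer `except ZeroDivisionError` matches → `lst.append(70)` → lst = [17, 45, 70].
Result: [17, 45, 70]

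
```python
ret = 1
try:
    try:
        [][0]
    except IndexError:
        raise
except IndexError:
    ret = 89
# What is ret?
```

Step-by-step execution trace:
1. Inner try: `[][0]` raises IndexError.
2. Inner `except IndexError` matches; bare `raise` re-raises the same IndexError.
3. Outer `except IndexError` matches → ret = 89.
Result: 89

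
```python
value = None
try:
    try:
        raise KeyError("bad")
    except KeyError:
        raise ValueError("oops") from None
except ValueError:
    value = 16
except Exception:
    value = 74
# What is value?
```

Step-by-step execution trace:
1. Inner try raises KeyError; inner `except KeyError` catches it.
2. `raise ValueError(...) from None` raises ValueError (from None suppresses __context__, but the active exception is still ValueError).
3. Outer `except ValueError` matches → value = 16.
4. `except Exception` is not reached.
Result: 16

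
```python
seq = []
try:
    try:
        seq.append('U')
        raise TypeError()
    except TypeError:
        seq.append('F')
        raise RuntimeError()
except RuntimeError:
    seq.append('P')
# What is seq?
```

Step-by-step execution trace:
1. Inner try: `seq.append('U')` → seq = ['U'].
2. `raise TypeError()` raises TypeError.
3. Inner `except TypeError` matches → `seq.append('F')` → seq = ['U', 'F'].
4. `raise RuntimeError()` raises RuntimeError; propagates to outer try.
5. Outer `except RuntimeError` matches → `seq.append('P')` → seq = ['U', 'F', 'P'].
Result: ['U', 'F', 'P']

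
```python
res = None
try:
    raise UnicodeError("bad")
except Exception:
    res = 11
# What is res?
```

Step-by-step execution trace:
1. `raise UnicodeError(...)` raises UnicodeError.
2. `except Exception` matches (UnicodeError is a subclass of Exception) → res = 11.
Result: 11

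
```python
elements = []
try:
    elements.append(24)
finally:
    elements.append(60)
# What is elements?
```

Step-by-step execution trace:
1. try: `elements.append(24)` → elements = [24].
2. The try body completes without raising.
3. finally always runs: `elements.append(60)` → elements = [24, 60].
Result: [24, 60]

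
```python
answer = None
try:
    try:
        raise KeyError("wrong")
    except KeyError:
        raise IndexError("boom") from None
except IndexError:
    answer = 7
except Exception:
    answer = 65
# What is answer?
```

Step-by-step execution trace:
1. Inner try raises KeyError; inner `except KeyError` catches it.
2. `raise IndexError(...) from None` raises IndexError (from None suppresses __context__, but the active exception is still IndexError).
3. Outer `except IndexError` matches → answer = 7.
4. `except Exception` is not reached.
Result: 7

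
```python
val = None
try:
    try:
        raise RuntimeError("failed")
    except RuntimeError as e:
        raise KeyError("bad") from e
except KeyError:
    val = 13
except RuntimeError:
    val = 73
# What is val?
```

Step-by-step execution trace:
1. Inner try raises RuntimeError; inner `except RuntimeError as e` catches it.
2. `raise KeyError(...) from e` raises KeyError (RuntimeError is attached as __cause__, but only KeyError is active).
3. Outer `except KeyError` matches → val = 13.
4. `except RuntimeError` is not reached.
Result: 13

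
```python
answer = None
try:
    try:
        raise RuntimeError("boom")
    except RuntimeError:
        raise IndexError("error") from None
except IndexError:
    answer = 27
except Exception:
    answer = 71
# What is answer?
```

Step-by-step execution trace:
1. Inner try raises RuntimeError; inner `except RuntimeError` catches it.
2. `raise IndexError(...) from None` raises IndexError (from None suppresses __context__, but the active exception is still IndexError).
3. Outer `except IndexError` matches → answer = 27.
4. `except Exception` is not reached.
Result: 27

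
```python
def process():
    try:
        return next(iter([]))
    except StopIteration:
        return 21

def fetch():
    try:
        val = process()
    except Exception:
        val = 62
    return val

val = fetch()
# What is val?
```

Step-by-step execution trace:
1. `fetch()` calls `process()`.
2. In process: `next(iter([]))` raises StopIteration; `except StopIteration` catches it → returns 21.
3. In fetch: `val = process()` → val = 21. No exception reaches fetch.
4. `except Exception` is skipped; fetch returns 21.
5. val = 21.
Result: 21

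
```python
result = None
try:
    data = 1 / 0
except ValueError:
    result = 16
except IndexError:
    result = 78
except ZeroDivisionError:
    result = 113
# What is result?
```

Step-by-step execution trace:
1. `data = 1 / 0` raises ZeroDivisionError.
2. `except ValueError` does not match ZeroDivisionError; skipped.
3. `except IndexError` does not match ZeroDivisionError; skipped.
4. `except ZeroDivisionError` matches → result = 113.
Result: 113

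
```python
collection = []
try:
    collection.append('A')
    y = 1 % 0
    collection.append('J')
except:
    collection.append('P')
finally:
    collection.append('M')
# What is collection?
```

Step-by-step execution trace:
1. try: `collection.append('A')` → collection = ['A'].
2. `y = 1 % 0` raises ZeroDivisionError; `collection.append('J')` is not reached.
3. bare `except` matches → `collection.append('P')` → collection = ['A', 'P'].
4. finally always runs: `collection.append('M')` → collection = ['A', 'P', 'M'].
Result: ['A', 'P', 'M']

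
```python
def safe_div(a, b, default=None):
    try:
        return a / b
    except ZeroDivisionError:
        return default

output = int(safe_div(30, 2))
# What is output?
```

Step-by-step execution trace:
1. `safe_div(30, 2)` enters try: `return 30 / 2` → returns 15.0. No exception raised.
2. `except ZeroDivisionError` is skipped.
3. `int(15.0)` → 15 → output = 15.
Result: 15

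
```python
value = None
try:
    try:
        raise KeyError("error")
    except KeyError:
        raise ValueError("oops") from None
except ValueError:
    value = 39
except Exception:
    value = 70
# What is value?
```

Step-by-step execution trace:
1. Inner try raises KeyError; inner `except KeyError` catches it.
2. `raise ValueError(...) from None` raises ValueError (from None suppresses __context__, but the active exception is still ValueError).
3. Outer `except ValueError` matches → value = 39.
4. `except Exception` is not reached.
Result: 39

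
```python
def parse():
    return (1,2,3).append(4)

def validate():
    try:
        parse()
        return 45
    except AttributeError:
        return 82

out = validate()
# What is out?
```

Step-by-step execution trace:
1. `validate()` calls `parse()`.
2. `parse()` evaluates `(1,2,3).append(4)`, which raises AttributeError; it propagates to the caller.
3. `return 45` is not reached.
4. `except AttributeError` in validate matches → returns 82.
5. out = 82.
Result: 82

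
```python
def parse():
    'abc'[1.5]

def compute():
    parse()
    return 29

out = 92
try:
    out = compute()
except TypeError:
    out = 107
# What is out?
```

Step-by-step execution trace:
1. out starts at 92.
2. try: `compute()` calls `parse()`.
3. `parse()` evaluates `'abc'[1.5]`, which raises TypeError; it propagates through compute (uncaught).
4. `return 29` in compute is not reached; the assignment to out does not complete.
5. `except TypeError` matches → out = 107.
Result: 107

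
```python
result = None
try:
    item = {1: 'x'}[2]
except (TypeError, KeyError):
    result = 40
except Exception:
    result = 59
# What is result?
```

Step-by-step execution trace:
1. `item = {1: 'x'}[2]` raises KeyError.
2. `except (TypeError, KeyError)` matches (KeyError is in the tuple) → result = 40.
3. `except Exception` is not reached.
Result: 40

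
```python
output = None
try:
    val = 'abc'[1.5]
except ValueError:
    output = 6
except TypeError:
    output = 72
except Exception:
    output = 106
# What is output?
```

Step-by-step execution trace:
1. `val = 'abc'[1.5]` raises TypeError.
2. `except ValueError` does not match TypeError; skipped.
3. `except TypeError` matches → output = 72.
4. Remaining except clauses are skipped.
Result: 72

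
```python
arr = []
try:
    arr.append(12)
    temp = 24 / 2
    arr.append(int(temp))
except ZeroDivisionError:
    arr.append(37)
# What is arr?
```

Step-by-step execution trace:
1. try: `arr.append(12)` → arr = [12].
2. `temp = 24 / 2` → temp = 12.0. No exception raised.
3. `arr.append(int(temp))` → arr = [12, 12].
4. `except ZeroDivisionError` is skipped (no exception was raised).
Result: [12, 12]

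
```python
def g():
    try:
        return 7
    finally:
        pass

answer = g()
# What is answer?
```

Step-by-step execution trace:
1. `g()` enters try: `return 7` sets pending return value 7.
2. Before returning, `finally: pass` runs (no effect).
3. g() returns 7 → answer = 7.
Result: 7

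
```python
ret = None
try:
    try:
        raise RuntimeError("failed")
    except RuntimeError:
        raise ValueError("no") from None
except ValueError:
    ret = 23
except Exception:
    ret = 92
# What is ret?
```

Step-by-step execution trace:
1. Inner try raises RuntimeError; inner `except RuntimeError` catches it.
2. `raise ValueError(...) from None` raises ValueError (from None suppresses __context__, but the active exception is still ValueError).
3. Outer `except ValueError` matches → ret = 23.
4. `except Exception` is not reached.
Result: 23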